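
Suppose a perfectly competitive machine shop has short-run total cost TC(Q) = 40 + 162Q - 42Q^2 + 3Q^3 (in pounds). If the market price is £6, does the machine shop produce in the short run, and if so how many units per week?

From TC, MC = TC'(Q) = 162 - 84Q + 9Q^2 and AVC = VC/Q = 162 - 42Q + 3Q^2.
AVC is minimized where dAVC/dQ = -42 + 6Q = 0, at Q = 7; min AVC = 162 - 42·7 + 3·7^2 = £15.
With P < min AVC (£6 < £15), every unit sold adds to the loss.
Best response: produce nothing and absorb the £40 fixed cost.

Shut down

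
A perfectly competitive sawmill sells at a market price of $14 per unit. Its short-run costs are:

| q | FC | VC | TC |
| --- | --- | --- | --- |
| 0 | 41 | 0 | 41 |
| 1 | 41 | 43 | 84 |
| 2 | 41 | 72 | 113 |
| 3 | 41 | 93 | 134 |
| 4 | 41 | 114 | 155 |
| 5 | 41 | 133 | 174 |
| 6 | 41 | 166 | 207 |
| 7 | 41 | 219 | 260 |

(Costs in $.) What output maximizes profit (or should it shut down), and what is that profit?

Tabulate TR − TC: q=0: -41; q=1: -70; q=2: -85; q=3: -92; q=4: -99; q=5: -104; q=6: -123; q=7: -162.
Profit is highest at q = 0. Equivalently, the lowest AVC in the table is 133/5 ≈ $26.60 at q = 5, and P = $14 falls below it — price never covers variable cost, so the firm shuts down and loses only its fixed cost.

q = 0 (shut down); profit = -$41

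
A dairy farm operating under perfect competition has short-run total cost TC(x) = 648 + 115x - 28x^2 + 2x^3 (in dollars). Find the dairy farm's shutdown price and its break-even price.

Shutdown price = $17; break-even price = $97

AVC = 115 - 28x + 2x^2; minimized at x = 7, giving min AVC = $17. That is the shutdown price.
ATC = 648/x + 115 - 28x + 2x^2. Setting dATC/dx = −648/x^2 − 28 + 4x = 0 gives x = 9 (since 4·9^3 − 28·9^2 = 648).
min ATC = 648/9 + 115 − 28·9 + 2·9^2 = $97. That is the break-even price.
For $17 ≤ P < $97 the firm produces at a loss; below $17 it shuts down.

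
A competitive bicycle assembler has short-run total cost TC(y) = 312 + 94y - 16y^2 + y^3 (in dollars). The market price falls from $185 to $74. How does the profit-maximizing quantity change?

Output falls from 13 to 10

MC = 94 - 32y + 3y^2; the shutdown threshold is min AVC = $30 (at y = 8).
At P = $185 ≥ min AVC, set P = MC on the rising branch: y = 13.
At P = $74 ≥ min AVC, set P = MC: y = 10. The firm stays open but cuts output.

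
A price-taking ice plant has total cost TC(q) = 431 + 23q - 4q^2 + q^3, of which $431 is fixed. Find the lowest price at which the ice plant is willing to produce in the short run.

$19 per unit

The shutdown price is the minimum of AVC. VC = 23q - 4q^2 + q^3, so AVC = 23 - 4q + q^2.
At the minimum of AVC, MC = AVC. MC = 23 - 8q + 3q^2; setting MC = AVC gives 2q^2 - 4q = 0, so q = 2. min AVC = 19.
The firm shuts down for any P below $19.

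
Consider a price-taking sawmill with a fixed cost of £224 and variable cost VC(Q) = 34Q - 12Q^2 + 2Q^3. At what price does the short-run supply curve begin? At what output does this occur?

The firm shuts down when price falls below the minimum of average variable cost. AVC = VC/Q = 34 - 12Q + 2Q^2.
dAVC/dQ = -12 + 4Q = 0 gives Q = 3. min AVC = 34 - 12·3 + 2·3^2 = 16.
So the shutdown price is £16.

£16 per unit, at Q = 3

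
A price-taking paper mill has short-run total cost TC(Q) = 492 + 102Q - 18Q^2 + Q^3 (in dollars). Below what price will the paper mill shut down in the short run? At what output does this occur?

The shutdown price is the minimum of AVC. VC = 102Q - 18Q^2 + Q^3, so AVC = 102 - 18Q + Q^2.
At the minimum of AVC, MC = AVC. MC = 102 - 36Q + 3Q^2; setting MC = AVC gives 2Q^2 - 18Q = 0, so Q = 9. min AVC = 21.
The firm shuts down for any P below $21.

$21 per unit, at Q = 9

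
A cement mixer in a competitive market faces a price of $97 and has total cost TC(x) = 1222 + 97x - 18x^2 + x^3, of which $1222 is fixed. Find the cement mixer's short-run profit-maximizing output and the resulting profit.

Profit = -$358 at x = 12

AVC = 97 - 18x + x^2 has its minimum $16 at x = 9; price $97 clears that bar, so the firm operates.
MC = 97 - 36x + 3x^2. Setting P = MC and taking the root on the rising branch gives x* = 12.
TR = 97·12 = 1164. TC = 1222 + 300 = 1522. Profit = 1164 − 1522 = -$358.
By producing, the firm covers all variable cost plus $864 of fixed cost; shutting down would lose the full $1222.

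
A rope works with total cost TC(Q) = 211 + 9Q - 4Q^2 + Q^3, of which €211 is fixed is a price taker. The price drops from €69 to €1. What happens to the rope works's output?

Output falls from 6 to 0 (the firm shuts down)

AVC = 9 - 4Q + Q^2, minimized at Q = 2 where min AVC = €5. MC = 9 - 8Q + 3Q^2.
At P = €69 ≥ min AVC, set P = MC on the rising branch: Q = 6.
At P = €1 < min AVC = €5, price no longer covers variable cost at any output, so the firm shuts down: Q = 0.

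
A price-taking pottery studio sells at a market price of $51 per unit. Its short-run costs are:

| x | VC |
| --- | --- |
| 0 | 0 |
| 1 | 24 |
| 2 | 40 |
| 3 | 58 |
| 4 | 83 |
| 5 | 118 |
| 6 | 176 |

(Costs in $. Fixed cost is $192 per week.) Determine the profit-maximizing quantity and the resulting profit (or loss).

Tabulate TR − TC: x=0: -192; x=1: -165; x=2: -130; x=3: -97; x=4: -71; x=5: -55; x=6: -62.
Profit is maximized at x = 5. AVC there is 118/5 = $23.60 ≤ P, so producing beats shutting down (which would give -$192).

x = 5; profit = -$55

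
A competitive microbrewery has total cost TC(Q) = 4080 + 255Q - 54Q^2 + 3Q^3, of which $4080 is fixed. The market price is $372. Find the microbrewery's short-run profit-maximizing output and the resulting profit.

Profit = -$24 at Q = 13

AVC = 255 - 54Q + 3Q^2 has its minimum $12 at Q = 9; price $372 clears that bar, so the firm operates.
With MC = 255 - 108Q + 9Q^2, P = MC on the upward-sloping part at Q* = 13.
TR = 372·13 = 4836. TC = 4080 + 780 = 4860. Profit = 4836 − 4860 = -$24.
That loss of $24 beats the $4080 the firm would lose by shutting down; producing recovers $4056 of fixed cost.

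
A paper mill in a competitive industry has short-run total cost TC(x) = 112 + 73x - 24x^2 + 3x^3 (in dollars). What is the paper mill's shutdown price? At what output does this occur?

The shutdown price is the minimum of AVC. VC = 73x - 24x^2 + 3x^3, so AVC = 73 - 24x + 3x^2.
At the minimum of AVC, MC = AVC. MC = 73 - 48x + 9x^2; setting MC = AVC gives 6x^2 - 24x = 0, so x = 4. min AVC = 25.
For P < $25 the firm produces nothing.

$25 per unit, at x = 4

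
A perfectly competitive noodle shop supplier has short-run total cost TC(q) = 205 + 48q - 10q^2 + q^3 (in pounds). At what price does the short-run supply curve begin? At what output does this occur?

The firm shuts down when price falls below the minimum of average variable cost. AVC = VC/q = 48 - 10q + q^2.
At the minimum of AVC, MC = AVC. MC = 48 - 20q + 3q^2; setting MC = AVC gives 2q^2 - 10q = 0, so q = 5. min AVC = 23.
So the shutdown price is £23.

£23 per unit, at q = 5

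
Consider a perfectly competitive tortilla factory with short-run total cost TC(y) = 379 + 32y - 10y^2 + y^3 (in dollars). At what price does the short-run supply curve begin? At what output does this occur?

$7 per unit, at y = 5

The shutdown price is the minimum of AVC. VC = 32y - 10y^2 + y^3, so AVC = 32 - 10y + y^2.
dAVC/dy = -10 + 2y = 0 gives y = 5. min AVC = 32 - 10·5 + 5^2 = 7.
So the shutdown price is $7.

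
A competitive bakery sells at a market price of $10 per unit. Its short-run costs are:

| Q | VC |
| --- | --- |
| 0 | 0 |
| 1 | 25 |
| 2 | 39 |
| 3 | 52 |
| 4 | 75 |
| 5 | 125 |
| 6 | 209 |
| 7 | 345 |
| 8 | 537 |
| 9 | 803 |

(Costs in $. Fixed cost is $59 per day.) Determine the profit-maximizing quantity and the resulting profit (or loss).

Tabulate TR − TC: Q=0: -59; Q=1: -74; Q=2: -78; Q=3: -81; Q=4: -94; Q=5: -134; Q=6: -208; Q=7: -334; Q=8: -516; Q=9: -772.
Profit is highest at Q = 0. Equivalently, the lowest AVC in the table is 52/3 ≈ $17.33 at Q = 3, and P = $10 falls below it — price never covers variable cost, so the firm shuts down and loses only its fixed cost.

Q = 0 (shut down); profit = -$59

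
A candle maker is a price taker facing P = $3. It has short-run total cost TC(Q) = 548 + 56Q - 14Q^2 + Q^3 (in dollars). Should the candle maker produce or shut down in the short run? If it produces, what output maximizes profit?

Shut down

Variable cost is VC = 56Q - 14Q^2 + Q^3, so AVC = VC/Q = 56 - 14Q + Q^2 and MC = dTC/dQ = 56 - 28Q + 3Q^2.
The AVC parabola has its vertex at Q = 14/2 = 7, where AVC = 56 - 14·7 + 7^2 = $7.
Since P = $3 < min AVC = $7, price fails to cover variable cost at any output.
The firm minimizes its loss by shutting down and losing only its fixed cost of $548.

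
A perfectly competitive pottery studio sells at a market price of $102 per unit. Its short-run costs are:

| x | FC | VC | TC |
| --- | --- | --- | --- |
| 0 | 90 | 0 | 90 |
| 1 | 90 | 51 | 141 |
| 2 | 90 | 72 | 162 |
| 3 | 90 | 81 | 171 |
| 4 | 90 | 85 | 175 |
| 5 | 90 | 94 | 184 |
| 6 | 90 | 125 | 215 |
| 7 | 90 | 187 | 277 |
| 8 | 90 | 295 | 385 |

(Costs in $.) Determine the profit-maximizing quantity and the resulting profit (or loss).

Profit at each row (π = 102x − TC): x=0: -90; x=1: -39; x=2: 42; x=3: 135; x=4: 233; x=5: 326; x=6: 397; x=7: 437; x=8: 431.
Profit is maximized at x = 7. AVC there is 187/7 = $26.71 ≤ P, so producing beats shutting down (which would give -$90).

x = 7; profit = $437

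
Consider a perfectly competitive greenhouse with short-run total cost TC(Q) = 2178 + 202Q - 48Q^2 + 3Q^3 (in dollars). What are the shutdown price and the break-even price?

Shutdown price = $10; break-even price = $235

Shutdown price = min AVC. AVC = 202 - 48Q + 3Q^2, with vertex at Q = 8 and minimum $10.
ATC = 2178/Q + 202 - 48Q + 3Q^2. Setting dATC/dQ = −2178/Q^2 − 48 + 6Q = 0 gives Q = 11 (since 6·11^3 − 48·11^2 = 2178).
min ATC = 2178/11 + 202 − 48·11 + 3·11^2 = $235. That is the break-even price.
For $10 ≤ P < $235 the firm produces at a loss; below $10 it shuts down.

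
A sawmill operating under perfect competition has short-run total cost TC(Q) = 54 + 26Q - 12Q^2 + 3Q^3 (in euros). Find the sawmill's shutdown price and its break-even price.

AVC = 26 - 12Q + 3Q^2; minimized at Q = 2, giving min AVC = €14. That is the shutdown price.
ATC = 54/Q + 26 - 12Q + 3Q^2. Setting dATC/dQ = −54/Q^2 − 12 + 6Q = 0 gives Q = 3 (since 6·3^3 − 12·3^2 = 54).
min ATC = 54/3 + 26 − 12·3 + 3·3^2 = €35. That is the break-even price.
Between these two prices the firm operates at a loss; above €35 it earns a profit.

Shutdown price = €14; break-even price = €35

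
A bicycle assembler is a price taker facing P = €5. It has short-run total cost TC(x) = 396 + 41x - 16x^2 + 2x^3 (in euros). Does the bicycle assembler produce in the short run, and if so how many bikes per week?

Variable cost is VC = 41x - 16x^2 + 2x^3, so AVC = VC/x = 41 - 16x + 2x^2 and MC = dTC/dx = 41 - 32x + 6x^2.
AVC hits its minimum where MC = AVC, at x = 4, giving min AVC = 41 - 16·4 + 2·4^2 = €9.
With P < min AVC (€5 < €9), every unit sold adds to the loss.
Best response: produce nothing and absorb the €396 fixed cost.

Shut down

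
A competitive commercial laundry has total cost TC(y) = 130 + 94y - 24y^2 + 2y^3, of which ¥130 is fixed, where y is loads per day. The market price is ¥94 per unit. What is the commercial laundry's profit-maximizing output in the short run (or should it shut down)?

Produce at y = 8

Strip out fixed cost: VC = 94y - 24y^2 + 2y^3. Then AVC = 94 - 24y + 2y^2 and MC = 94 - 48y + 6y^2.
AVC hits its minimum where MC = AVC, at y = 6, giving min AVC = 94 - 24·6 + 2·6^2 = ¥22.
Since P = ¥94 ≥ min AVC = ¥22, price covers variable cost and the firm should produce.
Set P = MC: 94 = 94 - 48y + 6y^2 → -48y + 6y^2 = 0. The roots are y = 0 and y = 8; the profit-maximizing output is on the rising part of MC, so y* = 8.
Check: AVC at y = 8 is ¥30 ≤ P, so revenue covers variable cost.
Profit = P·y − TC = 94·8 − 370 = ¥382.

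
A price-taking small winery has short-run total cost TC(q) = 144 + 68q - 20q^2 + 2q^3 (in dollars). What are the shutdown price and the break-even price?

Shutdown price = min AVC. AVC = 68 - 20q + 2q^2, with vertex at q = 5 and minimum $18.
ATC = 144/q + 68 - 20q + 2q^2. Setting dATC/dq = −144/q^2 − 20 + 4q = 0 gives q = 6 (since 4·6^3 − 20·6^2 = 144).
min ATC = 144/6 + 68 − 20·6 + 2·6^2 = $44. That is the break-even price.
Between these two prices the firm operates at a loss; above $44 it earns a profit.

Shutdown price = $18; break-even price = $44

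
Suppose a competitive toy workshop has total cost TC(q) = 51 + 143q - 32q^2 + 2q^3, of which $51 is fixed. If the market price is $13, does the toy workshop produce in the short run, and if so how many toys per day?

Shut down

Strip out fixed cost: VC = 143q - 32q^2 + 2q^3. Then AVC = 143 - 32q + 2q^2 and MC = 143 - 64q + 6q^2.
AVC is minimized where dAVC/dq = -32 + 4q = 0, at q = 8; min AVC = 143 - 32·8 + 2·8^2 = $15.
Since P = $13 < min AVC = $15, price fails to cover variable cost at any output.
Shutting down limits the loss to fixed cost, $51.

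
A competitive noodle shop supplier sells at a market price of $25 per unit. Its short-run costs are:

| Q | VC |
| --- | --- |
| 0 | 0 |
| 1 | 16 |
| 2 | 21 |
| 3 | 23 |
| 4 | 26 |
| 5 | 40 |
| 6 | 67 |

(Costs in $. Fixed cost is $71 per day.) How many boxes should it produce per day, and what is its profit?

Q = 5; profit = $14

Tabulate TR − TC: Q=0: -71; Q=1: -62; Q=2: -42; Q=3: -19; Q=4: 3; Q=5: 14; Q=6: 12.
Profit is maximized at Q = 5. AVC there is 40/5 = $8 ≤ P, so producing beats shutting down (which would give -$71).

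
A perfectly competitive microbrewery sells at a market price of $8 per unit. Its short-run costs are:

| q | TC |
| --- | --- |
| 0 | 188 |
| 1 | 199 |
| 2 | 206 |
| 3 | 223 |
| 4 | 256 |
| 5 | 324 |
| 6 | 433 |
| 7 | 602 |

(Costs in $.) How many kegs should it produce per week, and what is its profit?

Profit at each row (π = 8q − TC): q=0: -188; q=1: -191; q=2: -190; q=3: -199; q=4: -224; q=5: -284; q=6: -385; q=7: -546.
Profit is highest at q = 0. Equivalently, the lowest AVC in the table is 18/2 ≈ $9 at q = 2, and P = $8 falls below it — price never covers variable cost, so the firm shuts down and loses only its fixed cost.

q = 0 (shut down); profit = -$188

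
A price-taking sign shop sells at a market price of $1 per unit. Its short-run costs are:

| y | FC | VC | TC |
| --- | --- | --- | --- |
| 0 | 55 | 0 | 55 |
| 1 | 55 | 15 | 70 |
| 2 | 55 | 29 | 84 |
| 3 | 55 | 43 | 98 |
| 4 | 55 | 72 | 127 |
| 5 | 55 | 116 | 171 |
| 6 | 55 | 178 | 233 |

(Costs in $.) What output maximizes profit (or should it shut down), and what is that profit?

y = 0 (shut down); profit = -$55

Compute π = P·y − TC at each output: y=0: -55; y=1: -69; y=2: -82; y=3: -95; y=4: -123; y=5: -166; y=6: -227.
Profit is highest at y = 0. Equivalently, the lowest AVC in the table is 43/3 ≈ $14.33 at y = 3, and P = $1 falls below it — price never covers variable cost, so the firm shuts down and loses only its fixed cost.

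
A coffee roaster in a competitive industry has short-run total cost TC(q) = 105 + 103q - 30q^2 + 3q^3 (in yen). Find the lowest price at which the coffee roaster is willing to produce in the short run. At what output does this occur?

The firm shuts down when price falls below the minimum of average variable cost. AVC = VC/q = 103 - 30q + 3q^2.
At the minimum of AVC, MC = AVC. MC = 103 - 60q + 9q^2; setting MC = AVC gives 6q^2 - 30q = 0, so q = 5. min AVC = 28.
So the shutdown price is ¥28.

¥28 per unit, at q = 5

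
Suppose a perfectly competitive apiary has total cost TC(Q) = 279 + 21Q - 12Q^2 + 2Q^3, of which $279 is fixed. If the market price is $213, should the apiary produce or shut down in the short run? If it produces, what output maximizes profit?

Produce at Q = 8

Variable cost is VC = 21Q - 12Q^2 + 2Q^3, so AVC = VC/Q = 21 - 12Q + 2Q^2 and MC = dTC/dQ = 21 - 24Q + 6Q^2.
AVC is minimized where dAVC/dQ = -12 + 4Q = 0, at Q = 3; min AVC = 21 - 12·3 + 2·3^2 = $3.
Since P = $213 ≥ min AVC = $3, price covers variable cost and the firm should produce.
P = MC gives -192 - 24Q + 6Q^2 = 0, with roots -4 and 8. Take the larger (rising MC): Q* = 8.
Check: AVC at Q = 8 is $53 ≤ P, so revenue covers variable cost.
Profit = P·Q − TC = 213·8 − 703 = $1001.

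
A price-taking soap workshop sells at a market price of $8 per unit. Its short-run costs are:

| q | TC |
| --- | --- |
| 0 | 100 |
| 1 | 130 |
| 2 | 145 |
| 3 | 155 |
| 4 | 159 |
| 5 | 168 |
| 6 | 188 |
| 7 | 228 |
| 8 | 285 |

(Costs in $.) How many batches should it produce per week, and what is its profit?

q = 0 (shut down); profit = -$100

Tabulate TR − TC: q=0: -100; q=1: -122; q=2: -129; q=3: -131; q=4: -127; q=5: -128; q=6: -140; q=7: -172; q=8: -221.
Profit is highest at q = 0. Equivalently, the lowest AVC in the table is 68/5 ≈ $13.60 at q = 5, and P = $8 falls below it — price never covers variable cost, so the firm shuts down and loses only its fixed cost.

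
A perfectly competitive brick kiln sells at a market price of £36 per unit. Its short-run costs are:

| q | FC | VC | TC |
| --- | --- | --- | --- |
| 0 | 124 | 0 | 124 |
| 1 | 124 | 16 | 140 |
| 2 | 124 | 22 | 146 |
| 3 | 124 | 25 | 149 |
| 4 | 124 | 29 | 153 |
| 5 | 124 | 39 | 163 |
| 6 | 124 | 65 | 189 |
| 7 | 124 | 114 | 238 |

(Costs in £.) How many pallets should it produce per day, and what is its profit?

q = 6; profit = £27

Compute π = P·q − TC at each output: q=0: -124; q=1: -104; q=2: -74; q=3: -41; q=4: -9; q=5: 17; q=6: 27; q=7: 14.
Profit is maximized at q = 6. AVC there is 65/6 = £10.83 ≤ P, so producing beats shutting down (which would give -£124).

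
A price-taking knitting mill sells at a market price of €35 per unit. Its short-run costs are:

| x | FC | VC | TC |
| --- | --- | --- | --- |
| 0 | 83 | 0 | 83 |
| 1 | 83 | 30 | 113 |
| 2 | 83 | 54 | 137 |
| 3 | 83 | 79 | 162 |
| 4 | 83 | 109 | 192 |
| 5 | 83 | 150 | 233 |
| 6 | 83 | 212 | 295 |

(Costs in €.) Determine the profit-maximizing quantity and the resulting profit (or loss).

x = 4; profit = -€52

Compute π = P·x − TC at each output: x=0: -83; x=1: -78; x=2: -67; x=3: -57; x=4: -52; x=5: -58; x=6: -85.
Profit is maximized at x = 4. AVC there is 109/4 = €27.25 ≤ P, so producing beats shutting down (which would give -€83).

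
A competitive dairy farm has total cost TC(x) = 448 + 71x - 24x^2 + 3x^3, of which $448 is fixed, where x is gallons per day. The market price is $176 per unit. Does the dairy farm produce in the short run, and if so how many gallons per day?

Produce at x = 7

From TC, MC = TC'(x) = 71 - 48x + 9x^2 and AVC = VC/x = 71 - 24x + 3x^2.
AVC hits its minimum where MC = AVC, at x = 4, giving min AVC = 71 - 24·4 + 3·4^2 = $23.
Because $176 ≥ $23, revenue can cover variable cost; the firm operates.
Set P = MC: 176 = 71 - 48x + 9x^2 → -105 - 48x + 9x^2 = 0. The roots are x = -5/3 and x = 7; the profit-maximizing output is on the rising part of MC, so x* = 7.
Check: AVC at x = 7 is $50 ≤ P, so revenue covers variable cost.
Profit = P·x − TC = 176·7 − 798 = $434.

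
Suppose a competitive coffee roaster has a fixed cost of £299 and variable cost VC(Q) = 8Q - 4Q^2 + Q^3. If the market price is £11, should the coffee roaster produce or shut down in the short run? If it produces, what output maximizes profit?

Strip out fixed cost: VC = 8Q - 4Q^2 + Q^3. Then AVC = 8 - 4Q + Q^2 and MC = 8 - 8Q + 3Q^2.
The AVC parabola has its vertex at Q = 4/2 = 2, where AVC = 8 - 4·2 + 2^2 = £4.
Because £11 ≥ £4, revenue can cover variable cost; the firm operates.
P = MC gives -3 - 8Q + 3Q^2 = 0, with roots -1/3 and 3. Take the larger (rising MC): Q* = 3.
Check: AVC at Q = 3 is £5 ≤ P, so revenue covers variable cost.
Profit = P·Q − TC = 11·3 − 314 = -£281, a loss, but smaller than the £299 fixed cost the firm would lose by shutting down.

Produce at Q = 3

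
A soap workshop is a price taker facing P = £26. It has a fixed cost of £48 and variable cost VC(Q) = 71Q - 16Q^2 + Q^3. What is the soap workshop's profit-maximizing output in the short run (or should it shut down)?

Produce at Q = 9

Strip out fixed cost: VC = 71Q - 16Q^2 + Q^3. Then AVC = 71 - 16Q + Q^2 and MC = 71 - 32Q + 3Q^2.
AVC hits its minimum where MC = AVC, at Q = 8, giving min AVC = 71 - 16·8 + 8^2 = £7.
P = £26 exceeds min AVC = £7, so the firm stays open.
Set P = MC: 26 = 71 - 32Q + 3Q^2 → 45 - 32Q + 3Q^2 = 0. The roots are Q = 5/3 and Q = 9; the profit-maximizing output is on the rising part of MC, so Q* = 9.
Check: AVC at Q = 9 is £8 ≤ P, so revenue covers variable cost.
Profit = P·Q − TC = 26·9 − 120 = £114.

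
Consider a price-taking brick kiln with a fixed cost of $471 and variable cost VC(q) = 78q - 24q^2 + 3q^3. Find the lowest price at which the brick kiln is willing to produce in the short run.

Short-run supply begins at min AVC. From VC = 78q - 24q^2 + 3q^3, AVC = 78 - 24q + 3q^2.
At the minimum of AVC, MC = AVC. MC = 78 - 48q + 9q^2; setting MC = AVC gives 6q^2 - 24q = 0, so q = 4. min AVC = 30.
The firm shuts down for any P below $30.

$30 per unit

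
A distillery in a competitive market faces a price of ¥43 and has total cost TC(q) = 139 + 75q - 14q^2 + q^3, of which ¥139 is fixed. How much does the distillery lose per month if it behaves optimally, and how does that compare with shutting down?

AVC = 75 - 14q + q^2 has its minimum ¥26 at q = 7; price ¥43 clears that bar, so the firm operates.
With MC = 75 - 28q + 3q^2, P = MC on the upward-sloping part at q* = 8.
TR = 43·8 = 344. TC = 139 + 216 = 355. Profit = 344 − 355 = -¥11.
By producing, the firm covers all variable cost plus ¥128 of fixed cost; shutting down would lose the full ¥139.

Profit = -¥11 at q = 8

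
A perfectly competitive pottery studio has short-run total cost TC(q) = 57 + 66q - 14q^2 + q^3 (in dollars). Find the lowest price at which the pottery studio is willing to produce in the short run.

$17 per unit

The shutdown price is the minimum of AVC. VC = 66q - 14q^2 + q^3, so AVC = 66 - 14q + q^2.
At the minimum of AVC, MC = AVC. MC = 66 - 28q + 3q^2; setting MC = AVC gives 2q^2 - 14q = 0, so q = 7. min AVC = 17.
For P < $17 the firm produces nothing.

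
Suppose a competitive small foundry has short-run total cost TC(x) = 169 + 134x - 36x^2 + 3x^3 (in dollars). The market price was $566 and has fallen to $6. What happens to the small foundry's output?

Output falls from 12 to 0 (the firm shuts down)

AVC = 134 - 36x + 3x^2, minimized at x = 6 where min AVC = $26. MC = 134 - 72x + 9x^2.
With P = $566 above the shutdown price, P = MC gives x = 12.
At P = $6 < min AVC = $26, price no longer covers variable cost at any output, so the firm shuts down: x = 0.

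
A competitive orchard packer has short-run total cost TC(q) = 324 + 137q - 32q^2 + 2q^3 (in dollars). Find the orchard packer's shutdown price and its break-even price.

Shutdown price = min AVC. AVC = 137 - 32q + 2q^2, with vertex at q = 8 and minimum $9.
ATC = 324/q + 137 - 32q + 2q^2. Setting dATC/dq = −324/q^2 − 32 + 4q = 0 gives q = 9 (since 4·9^3 − 32·9^2 = 324).
min ATC = 324/9 + 137 − 32·9 + 2·9^2 = $47. That is the break-even price.
Between these two prices the firm operates at a loss; above $47 it earns a profit.

Shutdown price = $9; break-even price = $47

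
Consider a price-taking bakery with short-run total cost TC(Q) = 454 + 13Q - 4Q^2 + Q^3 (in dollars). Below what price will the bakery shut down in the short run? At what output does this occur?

$9 per unit, at Q = 2

The shutdown price is the minimum of AVC. VC = 13Q - 4Q^2 + Q^3, so AVC = 13 - 4Q + Q^2.
dAVC/dQ = -4 + 2Q = 0 gives Q = 2. min AVC = 13 - 4·2 + 2^2 = 9.
So the shutdown price is $9.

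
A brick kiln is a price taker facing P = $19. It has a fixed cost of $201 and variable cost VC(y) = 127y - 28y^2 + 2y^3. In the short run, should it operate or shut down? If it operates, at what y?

Shut down

Variable cost is VC = 127y - 28y^2 + 2y^3, so AVC = VC/y = 127 - 28y + 2y^2 and MC = dTC/dy = 127 - 56y + 6y^2.
The AVC parabola has its vertex at y = 28/4 = 7, where AVC = 127 - 28·7 + 2·7^2 = $29.
P = $19 lies below min AVC = $29; no output level covers variable cost.
The firm minimizes its loss by shutting down and losing only its fixed cost of $201.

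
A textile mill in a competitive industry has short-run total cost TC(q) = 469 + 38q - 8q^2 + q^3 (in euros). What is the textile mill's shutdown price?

The shutdown price is the minimum of AVC. VC = 38q - 8q^2 + q^3, so AVC = 38 - 8q + q^2.
dAVC/dq = -8 + 2q = 0 gives q = 4. min AVC = 38 - 8·4 + 4^2 = 22.
So the shutdown price is €22.

€22 per unit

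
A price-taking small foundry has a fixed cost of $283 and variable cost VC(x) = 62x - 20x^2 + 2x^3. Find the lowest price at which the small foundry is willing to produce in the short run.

The firm shuts down when price falls below the minimum of average variable cost. AVC = VC/x = 62 - 20x + 2x^2.
At the minimum of AVC, MC = AVC. MC = 62 - 40x + 6x^2; setting MC = AVC gives 4x^2 - 20x = 0, so x = 5. min AVC = 12.
So the shutdown price is $12.

$12 per unit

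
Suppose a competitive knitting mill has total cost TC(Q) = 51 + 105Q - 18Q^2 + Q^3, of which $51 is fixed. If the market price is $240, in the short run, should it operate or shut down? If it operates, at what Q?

Produce at Q = 15

Variable cost is VC = 105Q - 18Q^2 + Q^3, so AVC = VC/Q = 105 - 18Q + Q^2 and MC = dTC/dQ = 105 - 36Q + 3Q^2.
The AVC parabola has its vertex at Q = 18/2 = 9, where AVC = 105 - 18·9 + 9^2 = $24.
P = $240 exceeds min AVC = $24, so the firm stays open.
Solving P = MC: -135 - 36Q + 3Q^2 = 0 ⇒ Q = -3 or 15. On the upward-sloping branch, Q* = 15.
Check: AVC at Q = 15 is $60 ≤ P, so revenue covers variable cost.
Profit = P·Q − TC = 240·15 − 951 = $2649.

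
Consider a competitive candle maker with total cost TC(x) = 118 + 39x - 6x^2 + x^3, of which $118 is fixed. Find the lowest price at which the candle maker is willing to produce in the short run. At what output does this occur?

Short-run supply begins at min AVC. From VC = 39x - 6x^2 + x^3, AVC = 39 - 6x + x^2.
dAVC/dx = -6 + 2x = 0 gives x = 3. min AVC = 39 - 6·3 + 3^2 = 30.
The firm shuts down for any P below $30.

$30 per unit, at x = 3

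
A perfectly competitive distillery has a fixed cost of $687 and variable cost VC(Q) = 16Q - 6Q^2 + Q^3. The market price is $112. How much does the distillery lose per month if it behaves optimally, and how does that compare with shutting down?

AVC = 16 - 6Q + Q^2 has its minimum $7 at Q = 3; price $112 clears that bar, so the firm operates.
MC = 16 - 12Q + 3Q^2. Setting P = MC and taking the root on the rising branch gives Q* = 8.
TR = 112·8 = 896. TC = 687 + 256 = 943. Profit = 896 − 943 = -$47.
Shutting down would mean losing the fixed cost of $687, so operating at a loss of $47 is better by $640.

Profit = -$47 at Q = 8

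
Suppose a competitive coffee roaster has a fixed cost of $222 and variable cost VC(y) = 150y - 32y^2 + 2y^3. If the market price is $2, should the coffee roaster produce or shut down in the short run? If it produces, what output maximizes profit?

Shut down

Variable cost is VC = 150y - 32y^2 + 2y^3, so AVC = VC/y = 150 - 32y + 2y^2 and MC = dTC/dy = 150 - 64y + 6y^2.
AVC is minimized where dAVC/dy = -32 + 4y = 0, at y = 8; min AVC = 150 - 32·8 + 2·8^2 = $22.
With P < min AVC ($2 < $22), every unit sold adds to the loss.
Best response: produce nothing and absorb the $222 fixed cost.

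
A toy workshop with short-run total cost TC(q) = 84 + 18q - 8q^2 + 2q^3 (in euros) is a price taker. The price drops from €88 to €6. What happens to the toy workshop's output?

Output falls from 5 to 0 (the firm shuts down)

MC = 18 - 16q + 6q^2; the shutdown threshold is min AVC = €10 (at q = 2).
At P = €88 ≥ min AVC, set P = MC on the rising branch: q = 5.
At P = €6 < min AVC = €10, price no longer covers variable cost at any output, so the firm shuts down: q = 0.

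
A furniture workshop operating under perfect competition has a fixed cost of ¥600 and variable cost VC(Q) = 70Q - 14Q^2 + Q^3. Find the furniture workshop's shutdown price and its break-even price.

Shutdown price = min AVC. AVC = 70 - 14Q + Q^2, with vertex at Q = 7 and minimum ¥21.
ATC = 600/Q + 70 - 14Q + Q^2. Setting dATC/dQ = −600/Q^2 − 14 + 2Q = 0 gives Q = 10 (since 2·10^3 − 14·10^2 = 600).
min ATC = 600/10 + 70 − 14·10 + 10^2 = ¥90. That is the break-even price.
Between these two prices the firm operates at a loss; above ¥90 it earns a profit.

Shutdown price = ¥21; break-even price = ¥90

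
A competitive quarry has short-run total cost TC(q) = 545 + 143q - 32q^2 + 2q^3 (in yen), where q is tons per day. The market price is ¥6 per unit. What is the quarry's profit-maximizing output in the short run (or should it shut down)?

Variable cost is VC = 143q - 32q^2 + 2q^3, so AVC = VC/q = 143 - 32q + 2q^2 and MC = dTC/dq = 143 - 64q + 6q^2.
AVC hits its minimum where MC = AVC, at q = 8, giving min AVC = 143 - 32·8 + 2·8^2 = ¥15.
Since P = ¥6 < min AVC = ¥15, price fails to cover variable cost at any output.
Shutting down limits the loss to fixed cost, ¥545.

Shut down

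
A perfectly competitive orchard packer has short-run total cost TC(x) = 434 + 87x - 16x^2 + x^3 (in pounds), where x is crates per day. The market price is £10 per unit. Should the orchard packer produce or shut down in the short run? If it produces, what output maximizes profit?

Strip out fixed cost: VC = 87x - 16x^2 + x^3. Then AVC = 87 - 16x + x^2 and MC = 87 - 32x + 3x^2.
The AVC parabola has its vertex at x = 16/2 = 8, where AVC = 87 - 16·8 + 8^2 = £23.
Since P = £10 < min AVC = £23, price fails to cover variable cost at any output.
The firm minimizes its loss by shutting down and losing only its fixed cost of £434.

Shut down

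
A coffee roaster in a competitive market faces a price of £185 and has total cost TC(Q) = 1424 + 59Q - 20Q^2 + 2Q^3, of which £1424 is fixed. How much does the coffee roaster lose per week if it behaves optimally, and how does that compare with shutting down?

Profit = -£128 at Q = 9

AVC = 59 - 20Q + 2Q^2; min AVC = £9 at Q = 5. Since P = £185 ≥ min AVC, the firm produces.
With MC = 59 - 40Q + 6Q^2, P = MC on the upward-sloping part at Q* = 9.
TR = 185·9 = 1665. TC = 1424 + 369 = 1793. Profit = 1665 − 1793 = -£128.
That loss of £128 beats the £1424 the firm would lose by shutting down; producing recovers £1296 of fixed cost.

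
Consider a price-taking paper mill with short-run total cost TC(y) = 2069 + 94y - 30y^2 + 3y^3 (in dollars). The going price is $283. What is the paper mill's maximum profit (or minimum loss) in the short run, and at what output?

Profit = -$125 at y = 9

AVC = 94 - 30y + 3y^2; min AVC = $19 at y = 5. Since P = $283 ≥ min AVC, the firm produces.
MC = 94 - 60y + 9y^2. Setting P = MC and taking the root on the rising branch gives y* = 9.
TR = 283·9 = 2547. TC = 2069 + 603 = 2672. Profit = 2547 − 2672 = -$125.
Shutting down would mean losing the fixed cost of $2069, so operating at a loss of $125 is better by $1944.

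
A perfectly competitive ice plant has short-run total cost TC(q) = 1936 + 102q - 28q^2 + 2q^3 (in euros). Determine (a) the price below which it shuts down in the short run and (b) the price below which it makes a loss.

Shutdown price = €4; break-even price = €212

Shutdown price = min AVC. AVC = 102 - 28q + 2q^2, with vertex at q = 7 and minimum €4.
ATC = 1936/q + 102 - 28q + 2q^2. Setting dATC/dq = −1936/q^2 − 28 + 4q = 0 gives q = 11 (since 4·11^3 − 28·11^2 = 1936).
min ATC = 1936/11 + 102 − 28·11 + 2·11^2 = €212. That is the break-even price.
For €4 ≤ P < €212 the firm produces at a loss; below €4 it shuts down.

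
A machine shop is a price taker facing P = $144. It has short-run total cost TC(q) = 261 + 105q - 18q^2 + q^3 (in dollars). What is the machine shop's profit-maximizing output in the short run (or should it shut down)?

Variable cost is VC = 105q - 18q^2 + q^3, so AVC = VC/q = 105 - 18q + q^2 and MC = dTC/dq = 105 - 36q + 3q^2.
AVC is minimized where dAVC/dq = -18 + 2q = 0, at q = 9; min AVC = 105 - 18·9 + 9^2 = $24.
Since P = $144 ≥ min AVC = $24, price covers variable cost and the firm should produce.
P = MC gives -39 - 36q + 3q^2 = 0, with roots -1 and 13. Take the larger (rising MC): q* = 13.
Check: AVC at q = 13 is $40 ≤ P, so revenue covers variable cost.
Profit = P·q − TC = 144·13 − 781 = $1091.

Produce at q = 13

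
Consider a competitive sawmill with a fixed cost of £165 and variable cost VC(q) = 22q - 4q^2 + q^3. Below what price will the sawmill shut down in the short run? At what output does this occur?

£18 per unit, at q = 2

Short-run supply begins at min AVC. From VC = 22q - 4q^2 + q^3, AVC = 22 - 4q + q^2.
At the minimum of AVC, MC = AVC. MC = 22 - 8q + 3q^2; setting MC = AVC gives 2q^2 - 4q = 0, so q = 2. min AVC = 18.
For P < £18 the firm produces nothing.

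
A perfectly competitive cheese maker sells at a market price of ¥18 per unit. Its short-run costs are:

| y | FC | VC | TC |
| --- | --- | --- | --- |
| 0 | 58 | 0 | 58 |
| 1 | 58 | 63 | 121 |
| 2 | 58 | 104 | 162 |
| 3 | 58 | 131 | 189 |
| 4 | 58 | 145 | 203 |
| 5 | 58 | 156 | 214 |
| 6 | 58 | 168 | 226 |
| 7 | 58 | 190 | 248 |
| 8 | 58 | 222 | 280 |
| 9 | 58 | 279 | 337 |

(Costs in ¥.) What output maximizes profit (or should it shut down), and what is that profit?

y = 0 (shut down); profit = -¥58

Compute π = P·y − TC at each output: y=0: -58; y=1: -103; y=2: -126; y=3: -135; y=4: -131; y=5: -124; y=6: -118; y=7: -122; y=8: -136; y=9: -175.
Profit is highest at y = 0. Equivalently, the lowest AVC in the table is 190/7 ≈ ¥27.14 at y = 7, and P = ¥18 falls below it — price never covers variable cost, so the firm shuts down and loses only its fixed cost.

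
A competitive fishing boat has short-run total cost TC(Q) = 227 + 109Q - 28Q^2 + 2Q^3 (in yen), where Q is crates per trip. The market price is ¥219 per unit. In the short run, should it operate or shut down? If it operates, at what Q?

Strip out fixed cost: VC = 109Q - 28Q^2 + 2Q^3. Then AVC = 109 - 28Q + 2Q^2 and MC = 109 - 56Q + 6Q^2.
AVC hits its minimum where MC = AVC, at Q = 7, giving min AVC = 109 - 28·7 + 2·7^2 = ¥11.
P = ¥219 exceeds min AVC = ¥11, so the firm stays open.
P = MC gives -110 - 56Q + 6Q^2 = 0, with roots -5/3 and 11. Take the larger (rising MC): Q* = 11.
Check: AVC at Q = 11 is ¥43 ≤ P, so revenue covers variable cost.
Profit = P·Q − TC = 219·11 − 700 = ¥1709.

Produce at Q = 11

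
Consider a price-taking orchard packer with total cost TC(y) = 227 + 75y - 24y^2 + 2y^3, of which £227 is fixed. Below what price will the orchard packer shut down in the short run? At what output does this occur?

Short-run supply begins at min AVC. From VC = 75y - 24y^2 + 2y^3, AVC = 75 - 24y + 2y^2.
At the minimum of AVC, MC = AVC. MC = 75 - 48y + 6y^2; setting MC = AVC gives 4y^2 - 24y = 0, so y = 6. min AVC = 3.
The firm shuts down for any P below £3.

£3 per unit, at y = 6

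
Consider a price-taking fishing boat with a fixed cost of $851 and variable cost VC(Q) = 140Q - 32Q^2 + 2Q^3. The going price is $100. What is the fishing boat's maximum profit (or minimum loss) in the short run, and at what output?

Profit = -$51 at Q = 10

AVC = 140 - 32Q + 2Q^2; min AVC = $12 at Q = 8. Since P = $100 ≥ min AVC, the firm produces.
With MC = 140 - 64Q + 6Q^2, P = MC on the upward-sloping part at Q* = 10.
TR = 100·10 = 1000. TC = 851 + 200 = 1051. Profit = 1000 − 1051 = -$51.
Shutting down would mean losing the fixed cost of $851, so operating at a loss of $51 is better by $800.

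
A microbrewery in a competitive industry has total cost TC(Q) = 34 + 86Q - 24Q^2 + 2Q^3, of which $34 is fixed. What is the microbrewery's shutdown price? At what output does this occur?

$14 per unit, at Q = 6

Short-run supply begins at min AVC. From VC = 86Q - 24Q^2 + 2Q^3, AVC = 86 - 24Q + 2Q^2.
dAVC/dQ = -24 + 4Q = 0 gives Q = 6. min AVC = 86 - 24·6 + 2·6^2 = 14.
For P < $14 the firm produces nothing.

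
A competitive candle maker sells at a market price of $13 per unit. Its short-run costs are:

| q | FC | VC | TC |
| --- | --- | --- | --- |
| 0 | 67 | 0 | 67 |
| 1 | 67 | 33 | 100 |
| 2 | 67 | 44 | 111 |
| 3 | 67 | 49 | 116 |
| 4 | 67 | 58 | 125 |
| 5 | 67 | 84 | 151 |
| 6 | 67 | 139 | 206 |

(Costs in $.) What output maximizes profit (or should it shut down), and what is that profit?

q = 0 (shut down); profit = -$67

Compute π = P·q − TC at each output: q=0: -67; q=1: -87; q=2: -85; q=3: -77; q=4: -73; q=5: -86; q=6: -128.
Profit is highest at q = 0. Equivalently, the lowest AVC in the table is 58/4 ≈ $14.50 at q = 4, and P = $13 falls below it — price never covers variable cost, so the firm shuts down and loses only its fixed cost.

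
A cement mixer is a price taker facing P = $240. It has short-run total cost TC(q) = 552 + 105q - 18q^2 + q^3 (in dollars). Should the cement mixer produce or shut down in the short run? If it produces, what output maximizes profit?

Produce at q = 15

From TC, MC = TC'(q) = 105 - 36q + 3q^2 and AVC = VC/q = 105 - 18q + q^2.
The AVC parabola has its vertex at q = 18/2 = 9, where AVC = 105 - 18·9 + 9^2 = $24.
P = $240 exceeds min AVC = $24, so the firm stays open.
Solving P = MC: -135 - 36q + 3q^2 = 0 ⇒ q = -3 or 15. On the upward-sloping branch, q* = 15.
Check: AVC at q = 15 is $60 ≤ P, so revenue covers variable cost.
Profit = P·q − TC = 240·15 − 1452 = $2148.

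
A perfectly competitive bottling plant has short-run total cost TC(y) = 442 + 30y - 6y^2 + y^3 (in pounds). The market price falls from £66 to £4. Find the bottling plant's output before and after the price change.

Output falls from 6 to 0 (the firm shuts down)

AVC = 30 - 6y + y^2, minimized at y = 3 where min AVC = £21. MC = 30 - 12y + 3y^2.
With P = £66 above the shutdown price, P = MC gives y = 6.
At P = £4 < min AVC = £21, price no longer covers variable cost at any output, so the firm shuts down: y = 0.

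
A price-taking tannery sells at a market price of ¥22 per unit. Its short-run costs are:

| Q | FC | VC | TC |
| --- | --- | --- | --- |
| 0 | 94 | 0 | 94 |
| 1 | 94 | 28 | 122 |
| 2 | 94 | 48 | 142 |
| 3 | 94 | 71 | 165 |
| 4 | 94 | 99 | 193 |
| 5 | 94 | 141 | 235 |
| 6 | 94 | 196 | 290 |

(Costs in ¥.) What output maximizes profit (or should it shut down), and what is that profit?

Tabulate TR − TC: Q=0: -94; Q=1: -100; Q=2: -98; Q=3: -99; Q=4: -105; Q=5: -125; Q=6: -158.
Profit is highest at Q = 0. Equivalently, the lowest AVC in the table is 71/3 ≈ ¥23.67 at Q = 3, and P = ¥22 falls below it — price never covers variable cost, so the firm shuts down and loses only its fixed cost.

Q = 0 (shut down); profit = -¥94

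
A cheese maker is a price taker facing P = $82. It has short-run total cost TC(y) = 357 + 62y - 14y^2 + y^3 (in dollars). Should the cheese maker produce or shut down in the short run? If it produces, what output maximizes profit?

Produce at y = 10

Strip out fixed cost: VC = 62y - 14y^2 + y^3. Then AVC = 62 - 14y + y^2 and MC = 62 - 28y + 3y^2.
The AVC parabola has its vertex at y = 14/2 = 7, where AVC = 62 - 14·7 + 7^2 = $13.
Since P = $82 ≥ min AVC = $13, price covers variable cost and the firm should produce.
Set P = MC: 82 = 62 - 28y + 3y^2 → -20 - 28y + 3y^2 = 0. The roots are y = -2/3 and y = 10; the profit-maximizing output is on the rising part of MC, so y* = 10.
Check: AVC at y = 10 is $22 ≤ P, so revenue covers variable cost.
Profit = P·y − TC = 82·10 − 577 = $243.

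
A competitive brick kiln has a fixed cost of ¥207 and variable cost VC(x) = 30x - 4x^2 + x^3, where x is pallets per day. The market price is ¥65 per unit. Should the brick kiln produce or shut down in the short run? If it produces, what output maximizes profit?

Produce at x = 5

Strip out fixed cost: VC = 30x - 4x^2 + x^3. Then AVC = 30 - 4x + x^2 and MC = 30 - 8x + 3x^2.
AVC hits its minimum where MC = AVC, at x = 2, giving min AVC = 30 - 4·2 + 2^2 = ¥26.
P = ¥65 exceeds min AVC = ¥26, so the firm stays open.
P = MC gives -35 - 8x + 3x^2 = 0, with roots -7/3 and 5. Take the larger (rising MC): x* = 5.
Check: AVC at x = 5 is ¥35 ≤ P, so revenue covers variable cost.
Profit = P·x − TC = 65·5 − 382 = -¥57, a loss, but smaller than the ¥207 fixed cost the firm would lose by shutting down.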